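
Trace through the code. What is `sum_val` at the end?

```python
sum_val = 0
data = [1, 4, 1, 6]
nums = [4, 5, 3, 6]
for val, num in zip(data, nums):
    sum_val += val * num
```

Let's trace through this code step by step.

Initialize: sum_val = 0
Initialize: data = [1, 4, 1, 6]
Initialize: nums = [4, 5, 3, 6]
Entering loop: for val, num in zip(data, nums):

After execution: sum_val = 63
63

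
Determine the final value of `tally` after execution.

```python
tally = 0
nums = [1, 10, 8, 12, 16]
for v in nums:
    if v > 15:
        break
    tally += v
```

Let's trace through this code step by step.

Initialize: tally = 0
Initialize: nums = [1, 10, 8, 12, 16]
Entering loop: for v in nums:

After execution: tally = 31
31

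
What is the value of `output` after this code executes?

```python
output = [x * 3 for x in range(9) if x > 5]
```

Let's trace through this code step by step.

Initialize: output = [x * 3 for x in range(9) if x > 5]

After execution: output = [18, 21, 24]
[18, 21, 24]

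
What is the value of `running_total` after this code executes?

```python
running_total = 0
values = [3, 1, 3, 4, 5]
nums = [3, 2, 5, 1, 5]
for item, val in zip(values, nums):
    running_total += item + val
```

Let's trace through this code step by step.

Initialize: running_total = 0
Initialize: values = [3, 1, 3, 4, 5]
Initialize: nums = [3, 2, 5, 1, 5]
Entering loop: for item, val in zip(values, nums):

After execution: running_total = 32
32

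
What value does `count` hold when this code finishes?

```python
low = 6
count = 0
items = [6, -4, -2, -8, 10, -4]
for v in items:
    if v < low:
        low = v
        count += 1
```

Let's trace through this code step by step.

Initialize: low = 6
Initialize: count = 0
Initialize: items = [6, -4, -2, -8, 10, -4]
Entering loop: for v in items:

After execution: count = 2
2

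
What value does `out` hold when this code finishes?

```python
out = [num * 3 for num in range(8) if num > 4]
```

Let's trace through this code step by step.

Initialize: out = [num * 3 for num in range(8) if num > 4]

After execution: out = [15, 18, 21]
[15, 18, 21]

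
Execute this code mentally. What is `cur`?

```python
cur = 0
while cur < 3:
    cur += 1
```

Let's trace through this code step by step.

Initialize: cur = 0
Entering loop: while cur < 3:

After execution: cur = 3
3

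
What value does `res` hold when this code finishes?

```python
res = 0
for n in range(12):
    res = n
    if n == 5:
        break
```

Let's trace through this code step by step.

Initialize: res = 0
Entering loop: for n in range(12):

After execution: res = 5
5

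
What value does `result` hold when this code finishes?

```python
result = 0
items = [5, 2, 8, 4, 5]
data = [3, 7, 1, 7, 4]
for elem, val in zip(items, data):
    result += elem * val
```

Let's trace through this code step by step.

Initialize: result = 0
Initialize: items = [5, 2, 8, 4, 5]
Initialize: data = [3, 7, 1, 7, 4]
Entering loop: for elem, val in zip(items, data):

After execution: result = 85
85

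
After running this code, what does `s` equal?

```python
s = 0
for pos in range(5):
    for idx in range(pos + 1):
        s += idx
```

Let's trace through this code step by step.

Initialize: s = 0
Entering loop: for pos in range(5):

After execution: s = 20
20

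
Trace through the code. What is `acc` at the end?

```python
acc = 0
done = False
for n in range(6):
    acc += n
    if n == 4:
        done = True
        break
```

Let's trace through this code step by step.

Initialize: acc = 0
Initialize: done = False
Entering loop: for n in range(6):

After execution: acc = 10
10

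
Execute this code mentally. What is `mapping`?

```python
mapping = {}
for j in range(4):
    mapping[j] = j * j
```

Let's trace through this code step by step.

Initialize: mapping = {}
Entering loop: for j in range(4):

After execution: mapping = {0: 0, 1: 1, 2: 4, 3: 9}
{0: 0, 1: 1, 2: 4, 3: 9}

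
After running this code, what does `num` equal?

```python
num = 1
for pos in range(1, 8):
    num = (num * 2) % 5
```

Let's trace through this code step by step.

Initialize: num = 1
Entering loop: for pos in range(1, 8):

After execution: num = 3
3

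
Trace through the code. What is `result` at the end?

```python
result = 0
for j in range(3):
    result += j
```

Let's trace through this code step by step.

Initialize: result = 0
Entering loop: for j in range(3):

After execution: result = 3
3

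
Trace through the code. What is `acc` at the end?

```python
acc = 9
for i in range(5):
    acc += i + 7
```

Let's trace through this code step by step.

Initialize: acc = 9
Entering loop: for i in range(5):

After execution: acc = 54
54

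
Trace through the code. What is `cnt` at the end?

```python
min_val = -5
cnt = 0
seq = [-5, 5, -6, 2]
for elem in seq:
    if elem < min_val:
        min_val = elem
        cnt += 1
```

Let's trace through this code step by step.

Initialize: min_val = -5
Initialize: cnt = 0
Initialize: seq = [-5, 5, -6, 2]
Entering loop: for elem in seq:

After execution: cnt = 1
1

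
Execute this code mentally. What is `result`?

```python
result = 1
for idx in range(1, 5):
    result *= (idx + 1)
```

Let's trace through this code step by step.

Initialize: result = 1
Entering loop: for idx in range(1, 5):

After execution: result = 120
120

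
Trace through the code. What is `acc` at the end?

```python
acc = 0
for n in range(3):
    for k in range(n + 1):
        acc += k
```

Let's trace through this code step by step.

Initialize: acc = 0
Entering loop: for n in range(3):

After execution: acc = 4
4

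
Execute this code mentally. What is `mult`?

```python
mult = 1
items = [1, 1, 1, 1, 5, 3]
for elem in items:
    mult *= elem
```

Let's trace through this code step by step.

Initialize: mult = 1
Initialize: items = [1, 1, 1, 1, 5, 3]
Entering loop: for elem in items:

After execution: mult = 15
15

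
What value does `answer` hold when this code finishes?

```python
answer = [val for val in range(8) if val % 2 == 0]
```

Let's trace through this code step by step.

Initialize: answer = [val for val in range(8) if val % 2 == 0]

After execution: answer = [0, 2, 4, 6]
[0, 2, 4, 6]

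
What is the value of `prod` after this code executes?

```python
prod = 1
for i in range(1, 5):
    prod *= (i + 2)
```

Let's trace through this code step by step.

Initialize: prod = 1
Entering loop: for i in range(1, 5):

After execution: prod = 360
360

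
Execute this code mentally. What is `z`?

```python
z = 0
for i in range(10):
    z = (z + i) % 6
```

Let's trace through this code step by step.

Initialize: z = 0
Entering loop: for i in range(10):

After execution: z = 3
3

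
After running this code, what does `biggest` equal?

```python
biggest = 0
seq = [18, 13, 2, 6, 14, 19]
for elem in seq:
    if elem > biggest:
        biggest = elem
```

Let's trace through this code step by step.

Initialize: biggest = 0
Initialize: seq = [18, 13, 2, 6, 14, 19]
Entering loop: for elem in seq:

After execution: biggest = 19
19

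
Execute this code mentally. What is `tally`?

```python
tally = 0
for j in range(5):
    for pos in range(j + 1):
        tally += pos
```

Let's trace through this code step by step.

Initialize: tally = 0
Entering loop: for j in range(5):

After execution: tally = 20
20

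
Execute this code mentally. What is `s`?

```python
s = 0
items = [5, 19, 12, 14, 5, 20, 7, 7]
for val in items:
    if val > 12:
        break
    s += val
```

Let's trace through this code step by step.

Initialize: s = 0
Initialize: items = [5, 19, 12, 14, 5, 20, 7, 7]
Entering loop: for val in items:

After execution: s = 5
5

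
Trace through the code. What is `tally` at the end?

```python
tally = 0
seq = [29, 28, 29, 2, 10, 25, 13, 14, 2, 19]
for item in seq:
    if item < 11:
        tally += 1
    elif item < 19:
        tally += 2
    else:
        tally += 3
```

Let's trace through this code step by step.

Initialize: tally = 0
Initialize: seq = [29, 28, 29, 2, 10, 25, 13, 14, 2, 19]
Entering loop: for item in seq:

After execution: tally = 22
22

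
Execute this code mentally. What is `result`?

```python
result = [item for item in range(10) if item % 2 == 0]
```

Let's trace through this code step by step.

Initialize: result = [item for item in range(10) if item % 2 == 0]

After execution: result = [0, 2, 4, 6, 8]
[0, 2, 4, 6, 8]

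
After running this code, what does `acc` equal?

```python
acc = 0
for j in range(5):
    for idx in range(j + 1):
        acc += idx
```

Let's trace through this code step by step.

Initialize: acc = 0
Entering loop: for j in range(5):

After execution: acc = 20
20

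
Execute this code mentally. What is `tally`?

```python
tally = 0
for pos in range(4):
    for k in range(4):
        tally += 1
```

Let's trace through this code step by step.

Initialize: tally = 0
Entering loop: for pos in range(4):

After execution: tally = 16
16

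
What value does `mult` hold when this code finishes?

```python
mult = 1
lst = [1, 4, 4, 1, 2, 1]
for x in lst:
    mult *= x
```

Let's trace through this code step by step.

Initialize: mult = 1
Initialize: lst = [1, 4, 4, 1, 2, 1]
Entering loop: for x in lst:

After execution: mult = 32
32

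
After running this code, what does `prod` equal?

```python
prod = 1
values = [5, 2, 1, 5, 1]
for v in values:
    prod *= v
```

Let's trace through this code step by step.

Initialize: prod = 1
Initialize: values = [5, 2, 1, 5, 1]
Entering loop: for v in values:

After execution: prod = 50
50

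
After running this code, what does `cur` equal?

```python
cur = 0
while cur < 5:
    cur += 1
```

Let's trace through this code step by step.

Initialize: cur = 0
Entering loop: while cur < 5:

After execution: cur = 5
5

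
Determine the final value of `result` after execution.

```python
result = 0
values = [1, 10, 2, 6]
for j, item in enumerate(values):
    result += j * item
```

Let's trace through this code step by step.

Initialize: result = 0
Initialize: values = [1, 10, 2, 6]
Entering loop: for j, item in enumerate(values):

After execution: result = 32
32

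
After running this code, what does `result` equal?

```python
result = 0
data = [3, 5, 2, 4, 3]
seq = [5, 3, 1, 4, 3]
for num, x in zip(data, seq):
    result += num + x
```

Let's trace through this code step by step.

Initialize: result = 0
Initialize: data = [3, 5, 2, 4, 3]
Initialize: seq = [5, 3, 1, 4, 3]
Entering loop: for num, x in zip(data, seq):

After execution: result = 33
33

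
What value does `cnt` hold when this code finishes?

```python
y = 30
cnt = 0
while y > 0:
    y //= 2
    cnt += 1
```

Let's trace through this code step by step.

Initialize: y = 30
Initialize: cnt = 0
Entering loop: while y > 0:

After execution: cnt = 5
5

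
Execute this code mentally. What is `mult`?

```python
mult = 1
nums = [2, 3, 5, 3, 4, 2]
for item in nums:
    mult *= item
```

Let's trace through this code step by step.

Initialize: mult = 1
Initialize: nums = [2, 3, 5, 3, 4, 2]
Entering loop: for item in nums:

After execution: mult = 720
720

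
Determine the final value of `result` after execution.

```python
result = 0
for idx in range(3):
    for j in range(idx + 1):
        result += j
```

Let's trace through this code step by step.

Initialize: result = 0
Entering loop: for idx in range(3):

After execution: result = 4
4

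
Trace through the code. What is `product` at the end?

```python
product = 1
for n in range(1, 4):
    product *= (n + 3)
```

Let's trace through this code step by step.

Initialize: product = 1
Entering loop: for n in range(1, 4):

After execution: product = 120
120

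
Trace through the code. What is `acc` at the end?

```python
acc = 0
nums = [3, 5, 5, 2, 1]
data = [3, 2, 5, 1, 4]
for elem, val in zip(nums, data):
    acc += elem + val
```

Let's trace through this code step by step.

Initialize: acc = 0
Initialize: nums = [3, 5, 5, 2, 1]
Initialize: data = [3, 2, 5, 1, 4]
Entering loop: for elem, val in zip(nums, data):

After execution: acc = 31
31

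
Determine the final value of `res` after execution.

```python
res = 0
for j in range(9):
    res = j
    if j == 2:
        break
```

Let's trace through this code step by step.

Initialize: res = 0
Entering loop: for j in range(9):

After execution: res = 2
2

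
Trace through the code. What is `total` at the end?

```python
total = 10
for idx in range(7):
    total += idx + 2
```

Let's trace through this code step by step.

Initialize: total = 10
Entering loop: for idx in range(7):

After execution: total = 45
45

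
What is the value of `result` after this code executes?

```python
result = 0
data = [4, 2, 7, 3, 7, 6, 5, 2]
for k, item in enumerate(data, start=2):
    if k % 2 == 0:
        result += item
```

Let's trace through this code step by step.

Initialize: result = 0
Initialize: data = [4, 2, 7, 3, 7, 6, 5, 2]
Entering loop: for k, item in enumerate(data, start=2):

After execution: result = 23
23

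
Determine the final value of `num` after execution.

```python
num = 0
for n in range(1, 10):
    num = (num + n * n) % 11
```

Let's trace through this code step by step.

Initialize: num = 0
Entering loop: for n in range(1, 10):

After execution: num = 10
10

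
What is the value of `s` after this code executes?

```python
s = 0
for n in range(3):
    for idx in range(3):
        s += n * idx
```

Let's trace through this code step by step.

Initialize: s = 0
Entering loop: for n in range(3):

After execution: s = 9
9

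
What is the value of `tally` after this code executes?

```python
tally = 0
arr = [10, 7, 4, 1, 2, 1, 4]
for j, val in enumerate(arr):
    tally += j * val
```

Let's trace through this code step by step.

Initialize: tally = 0
Initialize: arr = [10, 7, 4, 1, 2, 1, 4]
Entering loop: for j, val in enumerate(arr):

After execution: tally = 55
55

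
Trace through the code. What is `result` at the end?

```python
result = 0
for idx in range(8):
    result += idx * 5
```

Let's trace through this code step by step.

Initialize: result = 0
Entering loop: for idx in range(8):

After execution: result = 140
140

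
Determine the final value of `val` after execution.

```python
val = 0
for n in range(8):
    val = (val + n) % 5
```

Let's trace through this code step by step.

Initialize: val = 0
Entering loop: for n in range(8):

After execution: val = 3
3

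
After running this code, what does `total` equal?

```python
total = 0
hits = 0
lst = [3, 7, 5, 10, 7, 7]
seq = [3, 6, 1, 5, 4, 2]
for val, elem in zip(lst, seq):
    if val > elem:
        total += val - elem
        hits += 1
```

Let's trace through this code step by step.

Initialize: total = 0
Initialize: hits = 0
Initialize: lst = [3, 7, 5, 10, 7, 7]
Initialize: seq = [3, 6, 1, 5, 4, 2]
Entering loop: for val, elem in zip(lst, seq):

After execution: total = 18
18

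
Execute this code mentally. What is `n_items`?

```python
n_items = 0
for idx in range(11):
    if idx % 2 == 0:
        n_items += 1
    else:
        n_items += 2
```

Let's trace through this code step by step.

Initialize: n_items = 0
Entering loop: for idx in range(11):

After execution: n_items = 16
16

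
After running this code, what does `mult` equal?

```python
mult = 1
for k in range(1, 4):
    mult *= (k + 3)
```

Let's trace through this code step by step.

Initialize: mult = 1
Entering loop: for k in range(1, 4):

After execution: mult = 120
120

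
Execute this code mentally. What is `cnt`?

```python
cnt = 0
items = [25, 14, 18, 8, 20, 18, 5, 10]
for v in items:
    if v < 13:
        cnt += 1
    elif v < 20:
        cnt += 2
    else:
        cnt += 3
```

Let's trace through this code step by step.

Initialize: cnt = 0
Initialize: items = [25, 14, 18, 8, 20, 18, 5, 10]
Entering loop: for v in items:

After execution: cnt = 15
15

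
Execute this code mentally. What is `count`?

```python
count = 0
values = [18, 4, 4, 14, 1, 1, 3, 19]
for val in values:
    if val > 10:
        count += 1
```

Let's trace through this code step by step.

Initialize: count = 0
Initialize: values = [18, 4, 4, 14, 1, 1, 3, 19]
Entering loop: for val in values:

After execution: count = 3
3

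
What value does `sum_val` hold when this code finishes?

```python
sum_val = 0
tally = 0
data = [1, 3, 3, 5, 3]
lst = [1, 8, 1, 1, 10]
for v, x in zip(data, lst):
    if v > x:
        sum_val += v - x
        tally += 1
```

Let's trace through this code step by step.

Initialize: sum_val = 0
Initialize: tally = 0
Initialize: data = [1, 3, 3, 5, 3]
Initialize: lst = [1, 8, 1, 1, 10]
Entering loop: for v, x in zip(data, lst):

After execution: sum_val = 6
6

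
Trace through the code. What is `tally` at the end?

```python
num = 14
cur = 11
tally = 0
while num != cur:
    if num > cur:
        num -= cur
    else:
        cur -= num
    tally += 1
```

Let's trace through this code step by step.

Initialize: num = 14
Initialize: cur = 11
Initialize: tally = 0
Entering loop: while num != cur:

After execution: tally = 6
6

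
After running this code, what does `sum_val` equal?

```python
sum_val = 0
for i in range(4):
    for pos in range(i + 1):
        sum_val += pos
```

Let's trace through this code step by step.

Initialize: sum_val = 0
Entering loop: for i in range(4):

After execution: sum_val = 10
10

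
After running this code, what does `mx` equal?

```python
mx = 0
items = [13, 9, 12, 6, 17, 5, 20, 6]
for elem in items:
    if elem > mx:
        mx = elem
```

Let's trace through this code step by step.

Initialize: mx = 0
Initialize: items = [13, 9, 12, 6, 17, 5, 20, 6]
Entering loop: for elem in items:

After execution: mx = 20
20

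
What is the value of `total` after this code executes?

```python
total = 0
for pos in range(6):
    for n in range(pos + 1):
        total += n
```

Let's trace through this code step by step.

Initialize: total = 0
Entering loop: for pos in range(6):

After execution: total = 35
35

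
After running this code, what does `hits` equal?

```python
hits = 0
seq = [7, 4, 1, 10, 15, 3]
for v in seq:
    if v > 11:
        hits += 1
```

Let's trace through this code step by step.

Initialize: hits = 0
Initialize: seq = [7, 4, 1, 10, 15, 3]
Entering loop: for v in seq:

After execution: hits = 1
1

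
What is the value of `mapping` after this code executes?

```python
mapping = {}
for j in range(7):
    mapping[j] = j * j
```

Let's trace through this code step by step.

Initialize: mapping = {}
Entering loop: for j in range(7):

After execution: mapping = {0: 0, 1: 1, 2: 4, 3: 9, 4: 16, 5: 25, 6: 36}
{0: 0, 1: 1, 2: 4, 3: 9, 4: 16, 5: 25, 6: 36}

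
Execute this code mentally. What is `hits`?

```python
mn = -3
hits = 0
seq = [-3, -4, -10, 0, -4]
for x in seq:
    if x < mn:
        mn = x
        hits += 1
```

Let's trace through this code step by step.

Initialize: mn = -3
Initialize: hits = 0
Initialize: seq = [-3, -4, -10, 0, -4]
Entering loop: for x in seq:

After execution: hits = 2
2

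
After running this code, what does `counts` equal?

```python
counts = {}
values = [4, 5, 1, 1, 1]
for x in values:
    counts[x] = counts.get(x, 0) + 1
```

Let's trace through this code step by step.

Initialize: counts = {}
Initialize: values = [4, 5, 1, 1, 1]
Entering loop: for x in values:

After execution: counts = {4: 1, 5: 1, 1: 3}
{4: 1, 5: 1, 1: 3}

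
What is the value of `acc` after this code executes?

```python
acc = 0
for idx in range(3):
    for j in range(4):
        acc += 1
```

Let's trace through this code step by step.

Initialize: acc = 0
Entering loop: for idx in range(3):

After execution: acc = 12
12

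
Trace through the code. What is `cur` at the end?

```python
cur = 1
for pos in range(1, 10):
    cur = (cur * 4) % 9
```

Let's trace through this code step by step.

Initialize: cur = 1
Entering loop: for pos in range(1, 10):

After execution: cur = 1
1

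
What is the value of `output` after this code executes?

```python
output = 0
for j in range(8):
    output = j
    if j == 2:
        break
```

Let's trace through this code step by step.

Initialize: output = 0
Entering loop: for j in range(8):

After execution: output = 2
2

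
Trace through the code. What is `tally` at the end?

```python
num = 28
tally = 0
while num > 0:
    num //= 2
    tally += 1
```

Let's trace through this code step by step.

Initialize: num = 28
Initialize: tally = 0
Entering loop: while num > 0:

After execution: tally = 5
5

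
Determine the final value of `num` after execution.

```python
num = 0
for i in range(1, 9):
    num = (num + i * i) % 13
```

Let's trace through this code step by step.

Initialize: num = 0
Entering loop: for i in range(1, 9):

After execution: num = 9
9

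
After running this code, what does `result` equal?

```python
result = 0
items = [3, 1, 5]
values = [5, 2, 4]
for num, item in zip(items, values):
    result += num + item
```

Let's trace through this code step by step.

Initialize: result = 0
Initialize: items = [3, 1, 5]
Initialize: values = [5, 2, 4]
Entering loop: for num, item in zip(items, values):

After execution: result = 20
20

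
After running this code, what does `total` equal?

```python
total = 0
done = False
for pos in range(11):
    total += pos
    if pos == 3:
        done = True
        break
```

Let's trace through this code step by step.

Initialize: total = 0
Initialize: done = False
Entering loop: for pos in range(11):

After execution: total = 6
6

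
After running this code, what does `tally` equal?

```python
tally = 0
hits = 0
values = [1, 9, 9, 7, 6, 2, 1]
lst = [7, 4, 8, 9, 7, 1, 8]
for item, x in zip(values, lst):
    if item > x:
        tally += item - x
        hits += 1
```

Let's trace through this code step by step.

Initialize: tally = 0
Initialize: hits = 0
Initialize: values = [1, 9, 9, 7, 6, 2, 1]
Initialize: lst = [7, 4, 8, 9, 7, 1, 8]
Entering loop: for item, x in zip(values, lst):

After execution: tally = 7
7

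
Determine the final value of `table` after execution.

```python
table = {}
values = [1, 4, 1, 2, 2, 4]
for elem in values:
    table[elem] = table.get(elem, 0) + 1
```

Let's trace through this code step by step.

Initialize: table = {}
Initialize: values = [1, 4, 1, 2, 2, 4]
Entering loop: for elem in values:

After execution: table = {1: 2, 4: 2, 2: 2}
{1: 2, 4: 2, 2: 2}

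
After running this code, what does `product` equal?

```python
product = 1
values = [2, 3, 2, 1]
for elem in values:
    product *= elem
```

Let's trace through this code step by step.

Initialize: product = 1
Initialize: values = [2, 3, 2, 1]
Entering loop: for elem in values:

After execution: product = 12
12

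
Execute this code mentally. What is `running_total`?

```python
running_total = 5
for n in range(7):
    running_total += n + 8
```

Let's trace through this code step by step.

Initialize: running_total = 5
Entering loop: for n in range(7):

After execution: running_total = 82
82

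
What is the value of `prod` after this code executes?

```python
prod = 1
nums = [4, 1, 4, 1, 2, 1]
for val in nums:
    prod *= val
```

Let's trace through this code step by step.

Initialize: prod = 1
Initialize: nums = [4, 1, 4, 1, 2, 1]
Entering loop: for val in nums:

After execution: prod = 32
32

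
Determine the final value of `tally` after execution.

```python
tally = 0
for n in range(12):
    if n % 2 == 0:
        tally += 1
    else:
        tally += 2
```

Let's trace through this code step by step.

Initialize: tally = 0
Entering loop: for n in range(12):

After execution: tally = 18
18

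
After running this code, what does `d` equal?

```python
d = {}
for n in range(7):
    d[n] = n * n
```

Let's trace through this code step by step.

Initialize: d = {}
Entering loop: for n in range(7):

After execution: d = {0: 0, 1: 1, 2: 4, 3: 9, 4: 16, 5: 25, 6: 36}
{0: 0, 1: 1, 2: 4, 3: 9, 4: 16, 5: 25, 6: 36}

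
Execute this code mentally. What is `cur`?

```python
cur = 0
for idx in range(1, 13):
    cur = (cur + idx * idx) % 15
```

Let's trace through this code step by step.

Initialize: cur = 0
Entering loop: for idx in range(1, 13):

After execution: cur = 5
5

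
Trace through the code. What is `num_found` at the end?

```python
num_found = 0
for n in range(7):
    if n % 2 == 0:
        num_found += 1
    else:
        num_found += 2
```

Let's trace through this code step by step.

Initialize: num_found = 0
Entering loop: for n in range(7):

After execution: num_found = 10
10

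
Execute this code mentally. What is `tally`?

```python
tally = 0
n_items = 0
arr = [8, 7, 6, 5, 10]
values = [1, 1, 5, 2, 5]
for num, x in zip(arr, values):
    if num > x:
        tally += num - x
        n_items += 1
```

Let's trace through this code step by step.

Initialize: tally = 0
Initialize: n_items = 0
Initialize: arr = [8, 7, 6, 5, 10]
Initialize: values = [1, 1, 5, 2, 5]
Entering loop: for num, x in zip(arr, values):

After execution: tally = 22
22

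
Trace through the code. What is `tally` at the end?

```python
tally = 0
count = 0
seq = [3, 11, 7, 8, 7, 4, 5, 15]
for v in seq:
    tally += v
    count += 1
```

Let's trace through this code step by step.

Initialize: tally = 0
Initialize: count = 0
Initialize: seq = [3, 11, 7, 8, 7, 4, 5, 15]
Entering loop: for v in seq:

After execution: tally = 60
60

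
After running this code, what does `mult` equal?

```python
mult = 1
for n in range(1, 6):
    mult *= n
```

Let's trace through this code step by step.

Initialize: mult = 1
Entering loop: for n in range(1, 6):

After execution: mult = 120
120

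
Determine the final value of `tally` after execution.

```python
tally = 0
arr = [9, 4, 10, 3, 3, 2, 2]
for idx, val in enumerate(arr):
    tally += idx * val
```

Let's trace through this code step by step.

Initialize: tally = 0
Initialize: arr = [9, 4, 10, 3, 3, 2, 2]
Entering loop: for idx, val in enumerate(arr):

After execution: tally = 67
67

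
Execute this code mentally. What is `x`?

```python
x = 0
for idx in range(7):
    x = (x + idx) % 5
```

Let's trace through this code step by step.

Initialize: x = 0
Entering loop: for idx in range(7):

After execution: x = 1
1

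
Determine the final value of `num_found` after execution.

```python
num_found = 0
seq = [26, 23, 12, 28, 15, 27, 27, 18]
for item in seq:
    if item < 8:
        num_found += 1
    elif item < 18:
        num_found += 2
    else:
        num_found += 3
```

Let's trace through this code step by step.

Initialize: num_found = 0
Initialize: seq = [26, 23, 12, 28, 15, 27, 27, 18]
Entering loop: for item in seq:

After execution: num_found = 22
22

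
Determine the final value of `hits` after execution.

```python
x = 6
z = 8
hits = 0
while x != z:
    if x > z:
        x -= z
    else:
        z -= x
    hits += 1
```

Let's trace through this code step by step.

Initialize: x = 6
Initialize: z = 8
Initialize: hits = 0
Entering loop: while x != z:

After execution: hits = 3
3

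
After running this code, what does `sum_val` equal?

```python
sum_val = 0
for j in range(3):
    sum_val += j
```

Let's trace through this code step by step.

Initialize: sum_val = 0
Entering loop: for j in range(3):

After execution: sum_val = 3
3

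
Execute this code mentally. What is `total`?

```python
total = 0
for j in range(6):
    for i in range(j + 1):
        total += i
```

Let's trace through this code step by step.

Initialize: total = 0
Entering loop: for j in range(6):

After execution: total = 35
35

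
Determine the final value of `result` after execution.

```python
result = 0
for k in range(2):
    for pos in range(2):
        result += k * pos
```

Let's trace through this code step by step.

Initialize: result = 0
Entering loop: for k in range(2):

After execution: result = 1
1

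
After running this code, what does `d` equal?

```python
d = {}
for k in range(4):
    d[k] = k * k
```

Let's trace through this code step by step.

Initialize: d = {}
Entering loop: for k in range(4):

After execution: d = {0: 0, 1: 1, 2: 4, 3: 9}
{0: 0, 1: 1, 2: 4, 3: 9}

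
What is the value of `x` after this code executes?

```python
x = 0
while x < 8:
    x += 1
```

Let's trace through this code step by step.

Initialize: x = 0
Entering loop: while x < 8:

After execution: x = 8
8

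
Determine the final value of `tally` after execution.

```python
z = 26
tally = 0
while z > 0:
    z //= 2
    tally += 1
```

Let's trace through this code step by step.

Initialize: z = 26
Initialize: tally = 0
Entering loop: while z > 0:

After execution: tally = 5
5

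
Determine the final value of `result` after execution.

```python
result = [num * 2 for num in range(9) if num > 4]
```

Let's trace through this code step by step.

Initialize: result = [num * 2 for num in range(9) if num > 4]

After execution: result = [10, 12, 14, 16]
[10, 12, 14, 16]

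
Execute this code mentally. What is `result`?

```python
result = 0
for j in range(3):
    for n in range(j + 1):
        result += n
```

Let's trace through this code step by step.

Initialize: result = 0
Entering loop: for j in range(3):

After execution: result = 4
4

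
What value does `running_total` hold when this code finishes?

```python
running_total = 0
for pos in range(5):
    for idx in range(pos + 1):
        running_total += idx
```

Let's trace through this code step by step.

Initialize: running_total = 0
Entering loop: for pos in range(5):

After execution: running_total = 20
20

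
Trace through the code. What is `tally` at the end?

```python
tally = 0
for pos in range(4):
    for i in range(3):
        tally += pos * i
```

Let's trace through this code step by step.

Initialize: tally = 0
Entering loop: for pos in range(4):

After execution: tally = 18
18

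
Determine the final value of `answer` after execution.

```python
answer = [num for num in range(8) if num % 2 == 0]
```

Let's trace through this code step by step.

Initialize: answer = [num for num in range(8) if num % 2 == 0]

After execution: answer = [0, 2, 4, 6]
[0, 2, 4, 6]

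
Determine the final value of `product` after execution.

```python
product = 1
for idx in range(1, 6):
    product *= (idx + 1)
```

Let's trace through this code step by step.

Initialize: product = 1
Entering loop: for idx in range(1, 6):

After execution: product = 720
720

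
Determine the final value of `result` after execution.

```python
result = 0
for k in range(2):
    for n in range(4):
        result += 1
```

Let's trace through this code step by step.

Initialize: result = 0
Entering loop: for k in range(2):

After execution: result = 8
8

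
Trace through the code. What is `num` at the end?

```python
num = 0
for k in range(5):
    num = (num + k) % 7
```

Let's trace through this code step by step.

Initialize: num = 0
Entering loop: for k in range(5):

After execution: num = 3
3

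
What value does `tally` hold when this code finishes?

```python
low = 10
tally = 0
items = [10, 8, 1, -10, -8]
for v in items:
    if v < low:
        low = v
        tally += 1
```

Let's trace through this code step by step.

Initialize: low = 10
Initialize: tally = 0
Initialize: items = [10, 8, 1, -10, -8]
Entering loop: for v in items:

After execution: tally = 3
3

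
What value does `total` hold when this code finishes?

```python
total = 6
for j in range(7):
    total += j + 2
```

Let's trace through this code step by step.

Initialize: total = 6
Entering loop: for j in range(7):

After execution: total = 41
41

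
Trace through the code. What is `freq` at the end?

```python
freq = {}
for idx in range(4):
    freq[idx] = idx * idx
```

Let's trace through this code step by step.

Initialize: freq = {}
Entering loop: for idx in range(4):

After execution: freq = {0: 0, 1: 1, 2: 4, 3: 9}
{0: 0, 1: 1, 2: 4, 3: 9}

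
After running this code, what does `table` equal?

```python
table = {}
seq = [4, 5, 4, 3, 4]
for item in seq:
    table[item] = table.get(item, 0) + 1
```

Let's trace through this code step by step.

Initialize: table = {}
Initialize: seq = [4, 5, 4, 3, 4]
Entering loop: for item in seq:

After execution: table = {4: 3, 5: 1, 3: 1}
{4: 3, 5: 1, 3: 1}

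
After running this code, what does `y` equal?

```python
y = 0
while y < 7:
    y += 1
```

Let's trace through this code step by step.

Initialize: y = 0
Entering loop: while y < 7:

After execution: y = 7
7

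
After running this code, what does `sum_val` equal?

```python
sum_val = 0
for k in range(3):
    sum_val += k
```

Let's trace through this code step by step.

Initialize: sum_val = 0
Entering loop: for k in range(3):

After execution: sum_val = 3
3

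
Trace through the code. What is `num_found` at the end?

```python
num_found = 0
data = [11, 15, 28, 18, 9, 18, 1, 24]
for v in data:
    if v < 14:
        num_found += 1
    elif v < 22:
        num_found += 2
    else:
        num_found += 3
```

Let's trace through this code step by step.

Initialize: num_found = 0
Initialize: data = [11, 15, 28, 18, 9, 18, 1, 24]
Entering loop: for v in data:

After execution: num_found = 15
15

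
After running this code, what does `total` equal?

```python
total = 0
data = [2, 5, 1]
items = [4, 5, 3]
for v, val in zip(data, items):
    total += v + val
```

Let's trace through this code step by step.

Initialize: total = 0
Initialize: data = [2, 5, 1]
Initialize: items = [4, 5, 3]
Entering loop: for v, val in zip(data, items):

After execution: total = 20
20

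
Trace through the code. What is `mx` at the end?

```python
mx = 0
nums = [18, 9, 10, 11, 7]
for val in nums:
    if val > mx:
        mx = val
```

Let's trace through this code step by step.

Initialize: mx = 0
Initialize: nums = [18, 9, 10, 11, 7]
Entering loop: for val in nums:

After execution: mx = 18
18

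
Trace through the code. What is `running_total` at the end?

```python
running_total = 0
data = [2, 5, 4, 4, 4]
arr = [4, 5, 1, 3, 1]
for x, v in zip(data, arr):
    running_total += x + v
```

Let's trace through this code step by step.

Initialize: running_total = 0
Initialize: data = [2, 5, 4, 4, 4]
Initialize: arr = [4, 5, 1, 3, 1]
Entering loop: for x, v in zip(data, arr):

After execution: running_total = 33
33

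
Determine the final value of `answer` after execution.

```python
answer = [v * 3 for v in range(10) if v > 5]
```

Let's trace through this code step by step.

Initialize: answer = [v * 3 for v in range(10) if v > 5]

After execution: answer = [18, 21, 24, 27]
[18, 21, 24, 27]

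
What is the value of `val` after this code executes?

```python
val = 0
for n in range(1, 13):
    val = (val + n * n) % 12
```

Let's trace through this code step by step.

Initialize: val = 0
Entering loop: for n in range(1, 13):

After execution: val = 2
2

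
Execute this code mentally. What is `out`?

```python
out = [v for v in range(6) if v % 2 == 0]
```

Let's trace through this code step by step.

Initialize: out = [v for v in range(6) if v % 2 == 0]

After execution: out = [0, 2, 4]
[0, 2, 4]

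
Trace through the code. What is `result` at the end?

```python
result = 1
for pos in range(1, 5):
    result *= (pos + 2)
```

Let's trace through this code step by step.

Initialize: result = 1
Entering loop: for pos in range(1, 5):

After execution: result = 360
360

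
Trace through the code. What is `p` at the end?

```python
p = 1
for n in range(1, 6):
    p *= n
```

Let's trace through this code step by step.

Initialize: p = 1
Entering loop: for n in range(1, 6):

After execution: p = 120
120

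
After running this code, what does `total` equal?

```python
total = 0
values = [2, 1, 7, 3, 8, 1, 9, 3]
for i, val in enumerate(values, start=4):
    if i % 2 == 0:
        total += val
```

Let's trace through this code step by step.

Initialize: total = 0
Initialize: values = [2, 1, 7, 3, 8, 1, 9, 3]
Entering loop: for i, val in enumerate(values, start=4):

After execution: total = 26
26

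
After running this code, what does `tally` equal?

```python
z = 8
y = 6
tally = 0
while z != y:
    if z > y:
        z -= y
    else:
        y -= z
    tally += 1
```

Let's trace through this code step by step.

Initialize: z = 8
Initialize: y = 6
Initialize: tally = 0
Entering loop: while z != y:

After execution: tally = 3
3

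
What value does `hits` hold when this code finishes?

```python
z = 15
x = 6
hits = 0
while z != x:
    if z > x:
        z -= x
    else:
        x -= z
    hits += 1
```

Let's trace through this code step by step.

Initialize: z = 15
Initialize: x = 6
Initialize: hits = 0
Entering loop: while z != x:

After execution: hits = 3
3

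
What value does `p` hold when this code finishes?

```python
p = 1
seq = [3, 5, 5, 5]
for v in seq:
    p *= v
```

Let's trace through this code step by step.

Initialize: p = 1
Initialize: seq = [3, 5, 5, 5]
Entering loop: for v in seq:

After execution: p = 375
375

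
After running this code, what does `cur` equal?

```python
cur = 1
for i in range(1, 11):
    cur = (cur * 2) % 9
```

Let's trace through this code step by step.

Initialize: cur = 1
Entering loop: for i in range(1, 11):

After execution: cur = 7
7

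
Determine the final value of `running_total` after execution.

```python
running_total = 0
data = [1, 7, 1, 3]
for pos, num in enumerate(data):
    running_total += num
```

Let's trace through this code step by step.

Initialize: running_total = 0
Initialize: data = [1, 7, 1, 3]
Entering loop: for pos, num in enumerate(data):

After execution: running_total = 12
12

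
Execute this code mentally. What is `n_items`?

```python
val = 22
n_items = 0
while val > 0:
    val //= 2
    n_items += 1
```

Let's trace through this code step by step.

Initialize: val = 22
Initialize: n_items = 0
Entering loop: while val > 0:

After execution: n_items = 5
5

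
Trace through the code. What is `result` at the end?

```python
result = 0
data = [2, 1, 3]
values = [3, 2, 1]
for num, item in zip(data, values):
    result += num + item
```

Let's trace through this code step by step.

Initialize: result = 0
Initialize: data = [2, 1, 3]
Initialize: values = [3, 2, 1]
Entering loop: for num, item in zip(data, values):

After execution: result = 12
12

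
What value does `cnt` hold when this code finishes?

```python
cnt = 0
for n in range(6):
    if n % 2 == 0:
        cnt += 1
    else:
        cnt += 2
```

Let's trace through this code step by step.

Initialize: cnt = 0
Entering loop: for n in range(6):

After execution: cnt = 9
9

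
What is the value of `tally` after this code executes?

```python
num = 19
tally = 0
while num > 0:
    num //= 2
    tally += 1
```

Let's trace through this code step by step.

Initialize: num = 19
Initialize: tally = 0
Entering loop: while num > 0:

After execution: tally = 5
5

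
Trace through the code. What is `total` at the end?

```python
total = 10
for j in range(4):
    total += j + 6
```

Let's trace through this code step by step.

Initialize: total = 10
Entering loop: for j in range(4):

After execution: total = 40
40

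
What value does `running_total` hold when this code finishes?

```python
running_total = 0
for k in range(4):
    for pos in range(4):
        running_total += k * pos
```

Let's trace through this code step by step.

Initialize: running_total = 0
Entering loop: for k in range(4):

After execution: running_total = 36
36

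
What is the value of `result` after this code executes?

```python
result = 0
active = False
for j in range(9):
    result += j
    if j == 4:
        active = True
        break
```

Let's trace through this code step by step.

Initialize: result = 0
Initialize: active = False
Entering loop: for j in range(9):

After execution: result = 10
10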